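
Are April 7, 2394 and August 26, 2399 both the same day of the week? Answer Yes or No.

Yes

From Apr 7, 2394 to Aug 26, 2399 is 1967 days.
1967 mod 7 = 0, so they are the same weekday.
(Apr 7, 2394 is a Thursday; Aug 26, 2399 is a Thursday.)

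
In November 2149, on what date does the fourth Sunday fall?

November 23, 2149

November 1, 2149 is a Saturday.
The first Sunday is therefore November 2 (1 days later).
The fourth Sunday is 2 + 3×7 = November 23.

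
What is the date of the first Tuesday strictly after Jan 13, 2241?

Jan 13, 2241 is a Wednesday.
From Wednesday to the next Tuesday is 6 days.
Jan 13, 2241 + 6 = Jan 19, 2241.

January 19, 2241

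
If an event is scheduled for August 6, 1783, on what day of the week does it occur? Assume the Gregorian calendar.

Wednesday

Doomsday rule: the anchor day for the 1700s is Sunday. For year 83: 83÷12 = 6 r 11, and 11÷4 = 2, so 6+11+2 = 19.
Sunday + 19 ≡ Friday — that's 1783's doomsday.
In August the doomsday date is Aug 8.
Aug 6 is 2 days before Aug 8; 2 mod 7 = 2, so Friday − 2 = Wednesday.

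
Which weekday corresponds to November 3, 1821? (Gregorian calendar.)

Doomsday rule: the anchor day for the 1800s is Friday. For year 21: 21÷12 = 1 r 9, and 9÷4 = 2, so 1+9+2 = 12.
Friday + 12 ≡ Wednesday — that's 1821's doomsday.
In November the doomsday date is Nov 7.
Nov 3 is 4 days before Nov 7; 4 mod 7 = 4, so Wednesday − 4 = Saturday.

Saturday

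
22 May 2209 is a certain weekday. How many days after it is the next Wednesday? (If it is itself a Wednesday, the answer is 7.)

2

May 22, 2209 is a Monday.
From Monday to the next Wednesday is 2 days.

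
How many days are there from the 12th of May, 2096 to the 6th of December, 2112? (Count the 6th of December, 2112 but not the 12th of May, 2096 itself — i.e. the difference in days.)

6051

May 12, 2096 → May 12, 2097: 365 days.
May 12, 2097 → May 12, 2098: 365 days.
May 12, 2098 → May 12, 2099: 365 days.
May 12, 2099 → May 12, 2100: 365 days.
May 12, 2100 → May 12, 2101: 365 days.
May 12, 2101 → May 12, 2102: 365 days.
May 12, 2102 → May 12, 2103: 365 days.
May 12, 2103 → May 12, 2104: 366 days (Feb 29, 2104 is in that span).
May 12, 2104 → May 12, 2105: 365 days.
May 12, 2105 → May 12, 2106: 365 days.
May 12, 2106 → May 12, 2107: 365 days.
May 12, 2107 → May 12, 2108: 366 days (Feb 29, 2108 is in that span).
May 12, 2108 → May 12, 2109: 365 days.
May 12, 2109 → May 12, 2110: 365 days.
May 12, 2110 → May 12, 2111: 365 days.
May 12, 2111 → May 12, 2112: 366 days (Feb 29, 2112 is in that span).
May 12, 2112 → Jun 12, 2112: 31 days (May has 31).
Jun 12, 2112 → Jul 12, 2112: 30 days (June has 30).
Jul 12, 2112 → Aug 12, 2112: 31 days (July has 31).
Aug 12, 2112 → Sep 12, 2112: 31 days (August has 31).
Sep 12, 2112 → Oct 12, 2112: 30 days (September has 30).
Oct 12, 2112 → Nov 12, 2112: 31 days (October has 31).
Nov 12, 2112 → Dec 6, 2112: 24 days.
Total: 6051 days.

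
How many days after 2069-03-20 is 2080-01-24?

Mar 20, 2069 → Mar 20, 2070: 365 days.
Mar 20, 2070 → Mar 20, 2071: 365 days.
Mar 20, 2071 → Mar 20, 2072: 366 days (Feb 29, 2072 is in that span).
Mar 20, 2072 → Mar 20, 2073: 365 days.
Mar 20, 2073 → Mar 20, 2074: 365 days.
Mar 20, 2074 → Mar 20, 2075: 365 days.
Mar 20, 2075 → Mar 20, 2076: 366 days (Feb 29, 2076 is in that span).
Mar 20, 2076 → Mar 20, 2077: 365 days.
Mar 20, 2077 → Mar 20, 2078: 365 days.
Mar 20, 2078 → Mar 20, 2079: 365 days.
Mar 20, 2079 → Apr 20, 2079: 31 days (March has 31).
Apr 20, 2079 → May 20, 2079: 30 days (April has 30).
May 20, 2079 → Jun 20, 2079: 31 days (May has 31).
Jun 20, 2079 → Jul 20, 2079: 30 days (June has 30).
Jul 20, 2079 → Aug 20, 2079: 31 days (July has 31).
Aug 20, 2079 → Sep 20, 2079: 31 days (August has 31).
Sep 20, 2079 → Oct 20, 2079: 30 days (September has 30).
Oct 20, 2079 → Nov 20, 2079: 31 days (October has 31).
Nov 20, 2079 → Dec 20, 2079: 30 days (November has 30).
Dec 20, 2079 → Jan 20, 2080: 31 days (December has 31).
Jan 20, 2080 → Jan 24, 2080: 4 days.
Total: 3962 days.

3962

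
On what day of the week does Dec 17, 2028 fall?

Sunday

Doomsday rule: the anchor day for the 2000s is Tuesday. For year 28: 28÷12 = 2 r 4, and 4÷4 = 1, so 2+4+1 = 7.
Tuesday + 7 ≡ Tuesday — that's 2028's doomsday.
In December the doomsday date is Dec 12.
Dec 17 is 5 days after Dec 12; 5 mod 7 = 5, so Tuesday + 5 = Sunday.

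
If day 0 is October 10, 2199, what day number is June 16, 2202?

Oct 10, 2199 → Oct 10, 2200: 365 days.
Oct 10, 2200 → Oct 10, 2201: 365 days.
Oct 10, 2201 → Nov 10, 2201: 31 days (October has 31).
Nov 10, 2201 → Dec 10, 2201: 30 days (November has 30).
Dec 10, 2201 → Jan 10, 2202: 31 days (December has 31).
Jan 10, 2202 → Feb 10, 2202: 31 days (January has 31).
Feb 10, 2202 → Mar 10, 2202: 28 days (February has 28).
Mar 10, 2202 → Apr 10, 2202: 31 days (March has 31).
Apr 10, 2202 → May 10, 2202: 30 days (April has 30).
May 10, 2202 → Jun 10, 2202: 31 days (May has 31).
Jun 10, 2202 → Jun 16, 2202: 6 days.
Total: 979 days.

979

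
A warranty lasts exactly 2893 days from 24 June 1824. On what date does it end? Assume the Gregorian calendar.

+365 (one year) → Jun 24, 1825 (2528 left).
+365 (one year) → Jun 24, 1826 (2163 left).
+365 (one year) → Jun 24, 1827 (1798 left).
+366 (one year; includes Feb 29, 1828) → Jun 24, 1828 (1432 left).
+365 (one year) → Jun 24, 1829 (1067 left).
+365 (one year) → Jun 24, 1830 (702 left).
+365 (one year) → Jun 24, 1831 (337 left).
Jun has 30 days: +7 → Jul 1, 1831 (330 left).
Jul has 31 days: +31 → Aug 1, 1831 (299 left).
Aug has 31 days: +31 → Sep 1, 1831 (268 left).
Sep has 30 days: +30 → Oct 1, 1831 (238 left).
Oct has 31 days: +31 → Nov 1, 1831 (207 left).
Nov has 30 days: +30 → Dec 1, 1831 (177 left).
Dec has 31 days: +31 → Jan 1, 1832 (146 left).
Jan has 31 days: +31 → Feb 1, 1832 (115 left).
Feb has 29 days: +29 → Mar 1, 1832 (86 left).
Mar has 31 days: +31 → Apr 1, 1832 (55 left).
Apr has 30 days: +30 → May 1, 1832 (25 left).
+25 → May 26, 1832.

May 26, 1832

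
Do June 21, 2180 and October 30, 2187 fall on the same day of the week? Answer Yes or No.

No

From Jun 21, 2180 to Oct 30, 2187 is 2687 days.
2687 mod 7 = 6, so they are different weekdays.
(Jun 21, 2180 is a Wednesday; Oct 30, 2187 is a Tuesday.)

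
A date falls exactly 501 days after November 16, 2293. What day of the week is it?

Monday

First find the weekday of Nov 16, 2293. Doomsday rule: the anchor day for the 2200s is Friday. For year 93: 93÷12 = 7 r 9, and 9÷4 = 2, so 7+9+2 = 18.
Friday + 18 ≡ Tuesday — that's 2293's doomsday.
In November the doomsday date is Nov 7.
Nov 16 is 9 days after Nov 7; 9 mod 7 = 2, so Tuesday + 2 = Thursday.
501 mod 7 = 4, so 501 days after a Thursday is Thursday + 4 = Monday.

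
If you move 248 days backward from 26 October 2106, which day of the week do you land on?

Saturday

Oct 26, 2106 is a Tuesday.
248 mod 7 = 3, so 248 days before a Tuesday is Tuesday − 3 = Saturday.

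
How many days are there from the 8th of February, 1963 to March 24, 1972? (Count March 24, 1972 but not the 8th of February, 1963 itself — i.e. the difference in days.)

3332

Feb 8, 1963 → Feb 8, 1964: 365 days.
Feb 8, 1964 → Feb 8, 1965: 366 days (Feb 29, 1964 is in that span).
Feb 8, 1965 → Feb 8, 1966: 365 days.
Feb 8, 1966 → Feb 8, 1967: 365 days.
Feb 8, 1967 → Feb 8, 1968: 365 days.
Feb 8, 1968 → Feb 8, 1969: 366 days (Feb 29, 1968 is in that span).
Feb 8, 1969 → Feb 8, 1970: 365 days.
Feb 8, 1970 → Feb 8, 1971: 365 days.
Feb 8, 1971 → Feb 8, 1972: 365 days.
Feb 8, 1972 → Mar 8, 1972: 29 days (February has 29).
Mar 8, 1972 → Mar 24, 1972: 16 days.
Total: 3332 days.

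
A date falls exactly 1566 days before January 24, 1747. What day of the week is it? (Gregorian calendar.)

Thursday

Jan 24, 1747 is a Tuesday.
1566 mod 7 = 5, so 1566 days before a Tuesday is Tuesday − 5 = Thursday.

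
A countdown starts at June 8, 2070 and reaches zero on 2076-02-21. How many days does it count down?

Jun 8, 2070 → Jun 8, 2071: 365 days.
Jun 8, 2071 → Jun 8, 2072: 366 days (Feb 29, 2072 is in that span).
Jun 8, 2072 → Jun 8, 2073: 365 days.
Jun 8, 2073 → Jun 8, 2074: 365 days.
Jun 8, 2074 → Jun 8, 2075: 365 days.
Jun 8, 2075 → Jul 8, 2075: 30 days (June has 30).
Jul 8, 2075 → Aug 8, 2075: 31 days (July has 31).
Aug 8, 2075 → Sep 8, 2075: 31 days (August has 31).
Sep 8, 2075 → Oct 8, 2075: 30 days (September has 30).
Oct 8, 2075 → Nov 8, 2075: 31 days (October has 31).
Nov 8, 2075 → Dec 8, 2075: 30 days (November has 30).
Dec 8, 2075 → Jan 8, 2076: 31 days (December has 31).
Jan 8, 2076 → Feb 8, 2076: 31 days (January has 31).
Feb 8, 2076 → Feb 21, 2076: 13 days.
Total: 2084 days.

2084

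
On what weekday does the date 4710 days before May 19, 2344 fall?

Saturday

First find the weekday of May 19, 2344. Doomsday rule: the anchor day for the 2300s is Wednesday. For year 44: 44÷12 = 3 r 8, and 8÷4 = 2, so 3+8+2 = 13.
Wednesday + 13 ≡ Tuesday — that's 2344's doomsday.
In May the doomsday date is May 9.
May 19 is 10 days after May 9; 10 mod 7 = 3, so Tuesday + 3 = Friday.
4710 mod 7 = 6, so 4710 days before a Friday is Friday − 6 = Saturday.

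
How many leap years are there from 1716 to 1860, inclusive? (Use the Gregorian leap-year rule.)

36

Multiples of 4 in [1716,1860]: 37.
Of those, multiples of 100: 1 (not leap unless ÷400).
Multiples of 400: 0.
Leap years = 37 − 1 + 0 = 36.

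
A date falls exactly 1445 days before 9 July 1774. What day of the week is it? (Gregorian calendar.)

Wednesday

First find the weekday of Jul 9, 1774. Doomsday rule: the anchor day for the 1700s is Sunday. For year 74: 74÷12 = 6 r 2, and 2÷4 = 0, so 6+2+0 = 8.
Sunday + 8 ≡ Monday — that's 1774's doomsday.
In July the doomsday date is Jul 11.
Jul 9 is 2 days before Jul 11; 2 mod 7 = 2, so Monday − 2 = Saturday.
1445 mod 7 = 3, so 1445 days before a Saturday is Saturday − 3 = Wednesday.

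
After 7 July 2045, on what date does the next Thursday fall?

Jul 7, 2045 is a Friday.
From Friday to the next Thursday is 6 days.
Jul 7, 2045 + 6 = Jul 13, 2045.

July 13, 2045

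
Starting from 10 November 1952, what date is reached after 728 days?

+365 (one year) → Nov 10, 1953 (363 left).
Nov has 30 days: +21 → Dec 1, 1953 (342 left).
Dec has 31 days: +31 → Jan 1, 1954 (311 left).
Jan has 31 days: +31 → Feb 1, 1954 (280 left).
Feb has 28 days: +28 → Mar 1, 1954 (252 left).
Mar has 31 days: +31 → Apr 1, 1954 (221 left).
Apr has 30 days: +30 → May 1, 1954 (191 left).
May has 31 days: +31 → Jun 1, 1954 (160 left).
Jun has 30 days: +30 → Jul 1, 1954 (130 left).
Jul has 31 days: +31 → Aug 1, 1954 (99 left).
Aug has 31 days: +31 → Sep 1, 1954 (68 left).
Sep has 30 days: +30 → Oct 1, 1954 (38 left).
Oct has 31 days: +31 → Nov 1, 1954 (7 left).
+7 → Nov 8, 1954.

November 8, 1954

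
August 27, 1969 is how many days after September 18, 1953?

5822

Sep 18, 1953 → Sep 18, 1954: 365 days.
Sep 18, 1954 → Sep 18, 1955: 365 days.
Sep 18, 1955 → Sep 18, 1956: 366 days (Feb 29, 1956 is in that span).
Sep 18, 1956 → Sep 18, 1957: 365 days.
Sep 18, 1957 → Sep 18, 1958: 365 days.
Sep 18, 1958 → Sep 18, 1959: 365 days.
Sep 18, 1959 → Sep 18, 1960: 366 days (Feb 29, 1960 is in that span).
Sep 18, 1960 → Sep 18, 1961: 365 days.
Sep 18, 1961 → Sep 18, 1962: 365 days.
Sep 18, 1962 → Sep 18, 1963: 365 days.
Sep 18, 1963 → Sep 18, 1964: 366 days (Feb 29, 1964 is in that span).
Sep 18, 1964 → Sep 18, 1965: 365 days.
Sep 18, 1965 → Sep 18, 1966: 365 days.
Sep 18, 1966 → Sep 18, 1967: 365 days.
Sep 18, 1967 → Sep 18, 1968: 366 days (Feb 29, 1968 is in that span).
Sep 18, 1968 → Oct 18, 1968: 30 days (September has 30).
Oct 18, 1968 → Nov 18, 1968: 31 days (October has 31).
Nov 18, 1968 → Dec 18, 1968: 30 days (November has 30).
Dec 18, 1968 → Jan 18, 1969: 31 days (December has 31).
Jan 18, 1969 → Feb 18, 1969: 31 days (January has 31).
Feb 18, 1969 → Mar 18, 1969: 28 days (February has 28).
Mar 18, 1969 → Apr 18, 1969: 31 days (March has 31).
Apr 18, 1969 → May 18, 1969: 30 days (April has 30).
May 18, 1969 → Jun 18, 1969: 31 days (May has 31).
Jun 18, 1969 → Jul 18, 1969: 30 days (June has 30).
Jul 18, 1969 → Aug 18, 1969: 31 days (July has 31).
Aug 18, 1969 → Aug 27, 1969: 9 days.
Total: 5822 days.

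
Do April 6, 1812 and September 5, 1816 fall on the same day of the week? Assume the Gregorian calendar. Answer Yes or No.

No

From Apr 6, 1812 to Sep 5, 1816 is 1613 days.
1613 mod 7 = 3, so they are different weekdays.
(Apr 6, 1812 is a Monday; Sep 5, 1816 is a Thursday.)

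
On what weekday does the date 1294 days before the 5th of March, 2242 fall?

Mar 5, 2242 is a Saturday.
1294 mod 7 = 6, so 1294 days before a Saturday is Saturday − 6 = Sunday.

Sunday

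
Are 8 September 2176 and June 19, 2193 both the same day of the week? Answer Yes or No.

From Sep 8, 2176 to Jun 19, 2193 is 6128 days.
6128 mod 7 = 3, so they are different weekdays.
(Sep 8, 2176 is a Sunday; Jun 19, 2193 is a Wednesday.)

No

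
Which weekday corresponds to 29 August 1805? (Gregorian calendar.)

Doomsday rule: the anchor day for the 1800s is Friday. For year 05: 5÷12 = 0 r 5, and 5÷4 = 1, so 0+5+1 = 6.
Friday + 6 ≡ Thursday — that's 1805's doomsday.
In August the doomsday date is Aug 8.
Aug 29 is 21 days after Aug 8; 21 mod 7 = 0, so Thursday + 0 = Thursday.

Thursday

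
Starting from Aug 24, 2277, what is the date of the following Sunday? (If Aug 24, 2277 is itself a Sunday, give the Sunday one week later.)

August 26, 2277

Aug 24, 2277 is a Friday.
From Friday to the next Sunday is 2 days.
Aug 24, 2277 + 2 = Aug 26, 2277.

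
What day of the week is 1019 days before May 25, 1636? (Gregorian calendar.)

May 25, 1636 is a Sunday.
1019 mod 7 = 4, so 1019 days before a Sunday is Sunday − 4 = Wednesday.

Wednesday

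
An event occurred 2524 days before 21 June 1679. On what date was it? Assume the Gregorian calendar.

−365 (one year) → Jun 21, 1678 (2159 left).
−365 (one year) → Jun 21, 1677 (1794 left).
−365 (one year) → Jun 21, 1676 (1429 left).
−366 (one year; includes Feb 29, 1676) → Jun 21, 1675 (1063 left).
−365 (one year) → Jun 21, 1674 (698 left).
−365 (one year) → Jun 21, 1673 (333 left).
−21 → May 31, 1673 (end of May, 31 days; 312 left).
−31 → Apr 30, 1673 (end of Apr, 30 days; 281 left).
−30 → Mar 31, 1673 (end of Mar, 31 days; 251 left).
−31 → Feb 28, 1673 (end of Feb, 28 days; 220 left).
−28 → Jan 31, 1673 (end of Jan, 31 days; 192 left).
−31 → Dec 31, 1672 (end of Dec, 31 days; 161 left).
−31 → Nov 30, 1672 (end of Nov, 30 days; 130 left).
−30 → Oct 31, 1672 (end of Oct, 31 days; 100 left).
−31 → Sep 30, 1672 (end of Sep, 30 days; 69 left).
−30 → Aug 31, 1672 (end of Aug, 31 days; 39 left).
−31 → Jul 31, 1672 (end of Jul, 31 days; 8 left).
−8 → Jul 23, 1672.

July 23, 1672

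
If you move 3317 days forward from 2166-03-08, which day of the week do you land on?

First find the weekday of Mar 8, 2166. Doomsday rule: the anchor day for the 2100s is Sunday. For year 66: 66÷12 = 5 r 6, and 6÷4 = 1, so 5+6+1 = 12.
Sunday + 12 ≡ Friday — that's 2166's doomsday.
In March the doomsday date is Mar 14.
Mar 8 is 6 days before Mar 14; 6 mod 7 = 6, so Friday − 6 = Saturday.
3317 mod 7 = 6, so 3317 days after a Saturday is Saturday + 6 = Friday.

Friday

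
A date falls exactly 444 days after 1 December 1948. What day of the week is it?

First find the weekday of Dec 1, 1948. Doomsday rule: the anchor day for the 1900s is Wednesday. For year 48: 48÷12 = 4 r 0, and 0÷4 = 0, so 4+0+0 = 4.
Wednesday + 4 ≡ Sunday — that's 1948's doomsday.
In December the doomsday date is Dec 12.
Dec 1 is 11 days before Dec 12; 11 mod 7 = 4, so Sunday − 4 = Wednesday.
444 mod 7 = 3, so 444 days after a Wednesday is Wednesday + 3 = Saturday.

Saturday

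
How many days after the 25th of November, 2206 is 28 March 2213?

2315

Nov 25, 2206 → Nov 25, 2207: 365 days.
Nov 25, 2207 → Nov 25, 2208: 366 days (Feb 29, 2208 is in that span).
Nov 25, 2208 → Nov 25, 2209: 365 days.
Nov 25, 2209 → Nov 25, 2210: 365 days.
Nov 25, 2210 → Nov 25, 2211: 365 days.
Nov 25, 2211 → Nov 25, 2212: 366 days (Feb 29, 2212 is in that span).
Nov 25, 2212 → Dec 25, 2212: 30 days (November has 30).
Dec 25, 2212 → Jan 25, 2213: 31 days (December has 31).
Jan 25, 2213 → Feb 25, 2213: 31 days (January has 31).
Feb 25, 2213 → Mar 25, 2213: 28 days (February has 28).
Mar 25, 2213 → Mar 28, 2213: 3 days.
Total: 2315 days.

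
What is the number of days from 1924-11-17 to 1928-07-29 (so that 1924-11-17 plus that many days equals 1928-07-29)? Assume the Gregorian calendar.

1350

Nov 17, 1924 → Nov 17, 1925: 365 days.
Nov 17, 1925 → Nov 17, 1926: 365 days.
Nov 17, 1926 → Nov 17, 1927: 365 days.
Nov 17, 1927 → Dec 17, 1927: 30 days (November has 30).
Dec 17, 1927 → Jan 17, 1928: 31 days (December has 31).
Jan 17, 1928 → Feb 17, 1928: 31 days (January has 31).
Feb 17, 1928 → Mar 17, 1928: 29 days (February has 29).
Mar 17, 1928 → Apr 17, 1928: 31 days (March has 31).
Apr 17, 1928 → May 17, 1928: 30 days (April has 30).
May 17, 1928 → Jun 17, 1928: 31 days (May has 31).
Jun 17, 1928 → Jul 17, 1928: 30 days (June has 30).
Jul 17, 1928 → Jul 29, 1928: 12 days.
Total: 1350 days.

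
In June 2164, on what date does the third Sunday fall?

June 1, 2164 is a Friday.
The first Sunday is therefore June 3 (2 days later).
The third Sunday is 3 + 2×7 = June 17.

June 17, 2164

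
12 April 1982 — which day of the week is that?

January 1, 1982 is a Friday.
Jan 1, 1982 → Feb 1, 1982: 31 days (January has 31).
Feb 1, 1982 → Mar 1, 1982: 28 days (February has 28).
Mar 1, 1982 → Apr 1, 1982: 31 days (March has 31).
Apr 1, 1982 → Apr 12, 1982: 11 days.
Total: 101 days.
101 mod 7 = 3, so Friday + 3 = Monday.

Monday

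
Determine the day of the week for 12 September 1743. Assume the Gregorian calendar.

Thursday

Doomsday rule: the anchor day for the 1700s is Sunday. For year 43: 43÷12 = 3 r 7, and 7÷4 = 1, so 3+7+1 = 11.
Sunday + 11 ≡ Thursday — that's 1743's doomsday.
In September the doomsday date is Sep 5.
Sep 12 is 7 days after Sep 5; 7 mod 7 = 0, so Thursday + 0 = Thursday.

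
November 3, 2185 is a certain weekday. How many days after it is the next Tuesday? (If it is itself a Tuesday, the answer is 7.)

Nov 3, 2185 is a Thursday.
From Thursday to the next Tuesday is 5 days.

5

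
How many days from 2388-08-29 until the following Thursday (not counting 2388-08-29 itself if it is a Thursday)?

3

Aug 29, 2388 is a Monday.
From Monday to the next Thursday is 3 days.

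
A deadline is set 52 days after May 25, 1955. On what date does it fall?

July 16, 1955

May has 31 days: +7 → Jun 1, 1955 (45 left).
Jun has 30 days: +30 → Jul 1, 1955 (15 left).
+15 → Jul 16, 1955.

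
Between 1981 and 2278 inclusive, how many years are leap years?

72

Multiples of 4 in [1981,2278]: 74.
Of those, multiples of 100: 3 (not leap unless ÷400).
Multiples of 400: 1.
Leap years = 74 − 3 + 1 = 72.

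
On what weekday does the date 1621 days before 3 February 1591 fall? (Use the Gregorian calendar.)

Feb 3, 1591 is a Sunday.
1621 mod 7 = 4, so 1621 days before a Sunday is Sunday − 4 = Wednesday.

Wednesday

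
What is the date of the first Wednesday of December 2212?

December 2, 2212

December 1, 2212 is a Tuesday.
The first Wednesday is therefore December 2 (1 days later).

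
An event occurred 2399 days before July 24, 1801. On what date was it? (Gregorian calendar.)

December 28, 1794

−365 (one year) → Jul 24, 1800 (2034 left).
−365 (one year) → Jul 24, 1799 (1669 left).
−365 (one year) → Jul 24, 1798 (1304 left).
−365 (one year) → Jul 24, 1797 (939 left).
−365 (one year) → Jul 24, 1796 (574 left).
−366 (one year; includes Feb 29, 1796) → Jul 24, 1795 (208 left).
−24 → Jun 30, 1795 (end of Jun, 30 days; 184 left).
−30 → May 31, 1795 (end of May, 31 days; 154 left).
−31 → Apr 30, 1795 (end of Apr, 30 days; 123 left).
−30 → Mar 31, 1795 (end of Mar, 31 days; 93 left).
−31 → Feb 28, 1795 (end of Feb, 28 days; 62 left).
−28 → Jan 31, 1795 (end of Jan, 31 days; 34 left).
−31 → Dec 31, 1794 (end of Dec, 31 days; 3 left).
−3 → Dec 28, 1794.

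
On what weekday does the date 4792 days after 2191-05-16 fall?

Friday

First find the weekday of May 16, 2191. Doomsday rule: the anchor day for the 2100s is Sunday. For year 91: 91÷12 = 7 r 7, and 7÷4 = 1, so 7+7+1 = 15.
Sunday + 15 ≡ Monday — that's 2191's doomsday.
In May the doomsday date is May 9.
May 16 is 7 days after May 9; 7 mod 7 = 0, so Monday + 0 = Monday.
4792 mod 7 = 4, so 4792 days after a Monday is Monday + 4 = Friday.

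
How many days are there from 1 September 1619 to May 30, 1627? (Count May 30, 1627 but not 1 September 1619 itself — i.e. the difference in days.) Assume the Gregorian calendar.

Sep 1, 1619 → Sep 1, 1620: 366 days (Feb 29, 1620 is in that span).
Sep 1, 1620 → Sep 1, 1621: 365 days.
Sep 1, 1621 → Sep 1, 1622: 365 days.
Sep 1, 1622 → Sep 1, 1623: 365 days.
Sep 1, 1623 → Sep 1, 1624: 366 days (Feb 29, 1624 is in that span).
Sep 1, 1624 → Sep 1, 1625: 365 days.
Sep 1, 1625 → Sep 1, 1626: 365 days.
Sep 1, 1626 → Oct 1, 1626: 30 days (September has 30).
Oct 1, 1626 → Nov 1, 1626: 31 days (October has 31).
Nov 1, 1626 → Dec 1, 1626: 30 days (November has 30).
Dec 1, 1626 → Jan 1, 1627: 31 days (December has 31).
Jan 1, 1627 → Feb 1, 1627: 31 days (January has 31).
Feb 1, 1627 → Mar 1, 1627: 28 days (February has 28).
Mar 1, 1627 → Apr 1, 1627: 31 days (March has 31).
Apr 1, 1627 → May 1, 1627: 30 days (April has 30).
May 1, 1627 → May 30, 1627: 29 days.
Total: 2828 days.

2828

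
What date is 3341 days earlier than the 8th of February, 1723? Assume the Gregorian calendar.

December 16, 1713

−365 (one year) → Feb 8, 1722 (2976 left).
−365 (one year) → Feb 8, 1721 (2611 left).
−366 (one year; includes Feb 29, 1720) → Feb 8, 1720 (2245 left).
−365 (one year) → Feb 8, 1719 (1880 left).
−365 (one year) → Feb 8, 1718 (1515 left).
−365 (one year) → Feb 8, 1717 (1150 left).
−366 (one year; includes Feb 29, 1716) → Feb 8, 1716 (784 left).
−365 (one year) → Feb 8, 1715 (419 left).
−365 (one year) → Feb 8, 1714 (54 left).
−8 → Jan 31, 1714 (end of Jan, 31 days; 46 left).
−31 → Dec 31, 1713 (end of Dec, 31 days; 15 left).
−15 → Dec 16, 1713.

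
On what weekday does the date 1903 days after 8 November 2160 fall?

First find the weekday of Nov 8, 2160. Doomsday rule: the anchor day for the 2100s is Sunday. For year 60: 60÷12 = 5 r 0, and 0÷4 = 0, so 5+0+0 = 5.
Sunday + 5 ≡ Friday — that's 2160's doomsday.
In November the doomsday date is Nov 7.
Nov 8 is 1 day after Nov 7; 1 mod 7 = 1, so Friday + 1 = Saturday.
1903 mod 7 = 6, so 1903 days after a Saturday is Saturday + 6 = Friday.

Friday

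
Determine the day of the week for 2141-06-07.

Wednesday

Doomsday rule: the anchor day for the 2100s is Sunday. For year 41: 41÷12 = 3 r 5, and 5÷4 = 1, so 3+5+1 = 9.
Sunday + 9 ≡ Tuesday — that's 2141's doomsday.
In June the doomsday date is Jun 6.
Jun 7 is 1 day after Jun 6; 1 mod 7 = 1, so Tuesday + 1 = Wednesday.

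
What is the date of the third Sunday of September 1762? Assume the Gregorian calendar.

September 19, 1762

September 1, 1762 is a Wednesday.
The first Sunday is therefore September 5 (4 days later).
The third Sunday is 5 + 2×7 = September 19.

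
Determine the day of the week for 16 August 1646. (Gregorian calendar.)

Thursday

Doomsday rule: the anchor day for the 1600s is Tuesday. For year 46: 46÷12 = 3 r 10, and 10÷4 = 2, so 3+10+2 = 15.
Tuesday + 15 ≡ Wednesday — that's 1646's doomsday.
In August the doomsday date is Aug 8.
Aug 16 is 8 days after Aug 8; 8 mod 7 = 1, so Wednesday + 1 = Thursday.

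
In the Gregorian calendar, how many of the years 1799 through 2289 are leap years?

Multiples of 4 in [1799,2289]: 123.
Of those, multiples of 100: 5 (not leap unless ÷400).
Multiples of 400: 1.
Leap years = 123 − 5 + 1 = 119.

119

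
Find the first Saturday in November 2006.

November 4, 2006

November 1, 2006 is a Wednesday.
The first Saturday is therefore November 4 (3 days later).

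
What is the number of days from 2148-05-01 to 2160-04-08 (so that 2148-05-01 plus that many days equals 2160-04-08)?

May 1, 2148 → May 1, 2149: 365 days.
May 1, 2149 → May 1, 2150: 365 days.
May 1, 2150 → May 1, 2151: 365 days.
May 1, 2151 → May 1, 2152: 366 days (Feb 29, 2152 is in that span).
May 1, 2152 → May 1, 2153: 365 days.
May 1, 2153 → May 1, 2154: 365 days.
May 1, 2154 → May 1, 2155: 365 days.
May 1, 2155 → May 1, 2156: 366 days (Feb 29, 2156 is in that span).
May 1, 2156 → May 1, 2157: 365 days.
May 1, 2157 → May 1, 2158: 365 days.
May 1, 2158 → May 1, 2159: 365 days.
May 1, 2159 → Jun 1, 2159: 31 days (May has 31).
Jun 1, 2159 → Jul 1, 2159: 30 days (June has 30).
Jul 1, 2159 → Aug 1, 2159: 31 days (July has 31).
Aug 1, 2159 → Sep 1, 2159: 31 days (August has 31).
Sep 1, 2159 → Oct 1, 2159: 30 days (September has 30).
Oct 1, 2159 → Nov 1, 2159: 31 days (October has 31).
Nov 1, 2159 → Dec 1, 2159: 30 days (November has 30).
Dec 1, 2159 → Jan 1, 2160: 31 days (December has 31).
Jan 1, 2160 → Feb 1, 2160: 31 days (January has 31).
Feb 1, 2160 → Mar 1, 2160: 29 days (February has 29).
Mar 1, 2160 → Apr 1, 2160: 31 days (March has 31).
Apr 1, 2160 → Apr 8, 2160: 7 days.
Total: 4360 days.

4360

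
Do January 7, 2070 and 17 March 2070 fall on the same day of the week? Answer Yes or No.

No

From Jan 7, 2070 to Mar 17, 2070 is 69 days.
69 mod 7 = 6, so they are different weekdays.
(Jan 7, 2070 is a Tuesday; Mar 17, 2070 is a Monday.)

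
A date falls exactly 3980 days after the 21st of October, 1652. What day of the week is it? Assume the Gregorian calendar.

Oct 21, 1652 is a Monday.
3980 mod 7 = 4, so 3980 days after a Monday is Monday + 4 = Friday.

Friday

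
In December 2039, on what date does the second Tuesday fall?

December 13, 2039

December 1, 2039 is a Thursday.
The first Tuesday is therefore December 6 (5 days later).
The second Tuesday is 6 + 1×7 = December 13.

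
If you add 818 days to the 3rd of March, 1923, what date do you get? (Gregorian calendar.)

+366 (one year; includes Feb 29, 1924) → Mar 3, 1924 (452 left).
+365 (one year) → Mar 3, 1925 (87 left).
Mar has 31 days: +29 → Apr 1, 1925 (58 left).
Apr has 30 days: +30 → May 1, 1925 (28 left).
+28 → May 29, 1925.

May 29, 1925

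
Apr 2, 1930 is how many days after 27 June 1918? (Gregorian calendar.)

Jun 27, 1918 → Jun 27, 1919: 365 days.
Jun 27, 1919 → Jun 27, 1920: 366 days (Feb 29, 1920 is in that span).
Jun 27, 1920 → Jun 27, 1921: 365 days.
Jun 27, 1921 → Jun 27, 1922: 365 days.
Jun 27, 1922 → Jun 27, 1923: 365 days.
Jun 27, 1923 → Jun 27, 1924: 366 days (Feb 29, 1924 is in that span).
Jun 27, 1924 → Jun 27, 1925: 365 days.
Jun 27, 1925 → Jun 27, 1926: 365 days.
Jun 27, 1926 → Jun 27, 1927: 365 days.
Jun 27, 1927 → Jun 27, 1928: 366 days (Feb 29, 1928 is in that span).
Jun 27, 1928 → Jun 27, 1929: 365 days.
Jun 27, 1929 → Jul 27, 1929: 30 days (June has 30).
Jul 27, 1929 → Aug 27, 1929: 31 days (July has 31).
Aug 27, 1929 → Sep 27, 1929: 31 days (August has 31).
Sep 27, 1929 → Oct 27, 1929: 30 days (September has 30).
Oct 27, 1929 → Nov 27, 1929: 31 days (October has 31).
Nov 27, 1929 → Dec 27, 1929: 30 days (November has 30).
Dec 27, 1929 → Jan 27, 1930: 31 days (December has 31).
Jan 27, 1930 → Feb 27, 1930: 31 days (January has 31).
Feb 27, 1930 → Mar 27, 1930: 28 days (February has 28).
Mar 27, 1930 → Apr 2, 1930: 6 days.
Total: 4297 days.

4297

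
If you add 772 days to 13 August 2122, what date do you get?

+365 (one year) → Aug 13, 2123 (407 left).
+366 (one year; includes Feb 29, 2124) → Aug 13, 2124 (41 left).
Aug has 31 days: +19 → Sep 1, 2124 (22 left).
+22 → Sep 23, 2124.

September 23, 2124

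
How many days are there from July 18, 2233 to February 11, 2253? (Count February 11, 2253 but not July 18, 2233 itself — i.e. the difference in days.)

7148

Jul 18, 2233 → Jul 18, 2234: 365 days.
Jul 18, 2234 → Jul 18, 2235: 365 days.
Jul 18, 2235 → Jul 18, 2236: 366 days (Feb 29, 2236 is in that span).
Jul 18, 2236 → Jul 18, 2237: 365 days.
Jul 18, 2237 → Jul 18, 2238: 365 days.
Jul 18, 2238 → Jul 18, 2239: 365 days.
Jul 18, 2239 → Jul 18, 2240: 366 days (Feb 29, 2240 is in that span).
Jul 18, 2240 → Jul 18, 2241: 365 days.
Jul 18, 2241 → Jul 18, 2242: 365 days.
Jul 18, 2242 → Jul 18, 2243: 365 days.
Jul 18, 2243 → Jul 18, 2244: 366 days (Feb 29, 2244 is in that span).
Jul 18, 2244 → Jul 18, 2245: 365 days.
Jul 18, 2245 → Jul 18, 2246: 365 days.
Jul 18, 2246 → Jul 18, 2247: 365 days.
Jul 18, 2247 → Jul 18, 2248: 366 days (Feb 29, 2248 is in that span).
Jul 18, 2248 → Jul 18, 2249: 365 days.
Jul 18, 2249 → Jul 18, 2250: 365 days.
Jul 18, 2250 → Jul 18, 2251: 365 days.
Jul 18, 2251 → Jul 18, 2252: 366 days (Feb 29, 2252 is in that span).
Jul 18, 2252 → Aug 18, 2252: 31 days (July has 31).
Aug 18, 2252 → Sep 18, 2252: 31 days (August has 31).
Sep 18, 2252 → Oct 18, 2252: 30 days (September has 30).
Oct 18, 2252 → Nov 18, 2252: 31 days (October has 31).
Nov 18, 2252 → Dec 18, 2252: 30 days (November has 30).
Dec 18, 2252 → Jan 18, 2253: 31 days (December has 31).
Jan 18, 2253 → Feb 11, 2253: 24 days.
Total: 7148 days.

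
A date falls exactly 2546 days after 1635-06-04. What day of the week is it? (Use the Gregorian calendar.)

First find the weekday of Jun 4, 1635. Doomsday rule: the anchor day for the 1600s is Tuesday. For year 35: 35÷12 = 2 r 11, and 11÷4 = 2, so 2+11+2 = 15.
Tuesday + 15 ≡ Wednesday — that's 1635's doomsday.
In June the doomsday date is Jun 6.
Jun 4 is 2 days before Jun 6; 2 mod 7 = 2, so Wednesday − 2 = Monday.
2546 mod 7 = 5, so 2546 days after a Monday is Monday + 5 = Saturday.

Saturday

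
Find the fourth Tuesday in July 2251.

July 1, 2251 is a Tuesday.
The first Tuesday is therefore July 1 (same day).
The fourth Tuesday is 1 + 3×7 = July 22.

July 22, 2251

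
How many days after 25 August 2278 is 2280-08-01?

707

Aug 25, 2278 → Aug 25, 2279: 365 days.
Aug 25, 2279 → Sep 25, 2279: 31 days (August has 31).
Sep 25, 2279 → Oct 25, 2279: 30 days (September has 30).
Oct 25, 2279 → Nov 25, 2279: 31 days (October has 31).
Nov 25, 2279 → Dec 25, 2279: 30 days (November has 30).
Dec 25, 2279 → Jan 25, 2280: 31 days (December has 31).
Jan 25, 2280 → Feb 25, 2280: 31 days (January has 31).
Feb 25, 2280 → Mar 25, 2280: 29 days (February has 29).
Mar 25, 2280 → Apr 25, 2280: 31 days (March has 31).
Apr 25, 2280 → May 25, 2280: 30 days (April has 30).
May 25, 2280 → Jun 25, 2280: 31 days (May has 31).
Jun 25, 2280 → Jul 25, 2280: 30 days (June has 30).
Jul 25, 2280 → Aug 1, 2280: 7 days.
Total: 707 days.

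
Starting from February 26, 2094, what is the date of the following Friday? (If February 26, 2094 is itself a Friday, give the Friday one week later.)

Feb 26, 2094 is a Friday.
From Friday to the next Friday is 7 days.
Feb 26, 2094 + 7 = Mar 5, 2094.

March 5, 2094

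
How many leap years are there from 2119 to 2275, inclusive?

Multiples of 4 in [2119,2275]: 39.
Of those, multiples of 100: 1 (not leap unless ÷400).
Multiples of 400: 0.
Leap years = 39 − 1 + 0 = 38.

38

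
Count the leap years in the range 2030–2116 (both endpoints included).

Multiples of 4 in [2030,2116]: 22.
Of those, multiples of 100: 1 (not leap unless ÷400).
Multiples of 400: 0.
Leap years = 22 − 1 + 0 = 21.

21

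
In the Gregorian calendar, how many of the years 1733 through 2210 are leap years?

Multiples of 4 in [1733,2210]: 119.
Of those, multiples of 100: 5 (not leap unless ÷400).
Multiples of 400: 1.
Leap years = 119 − 5 + 1 = 115.

115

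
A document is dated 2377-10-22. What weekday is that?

Doomsday rule: the anchor day for the 2300s is Wednesday. For year 77: 77÷12 = 6 r 5, and 5÷4 = 1, so 6+5+1 = 12.
Wednesday + 12 ≡ Monday — that's 2377's doomsday.
In October the doomsday date is Oct 10.
Oct 22 is 12 days after Oct 10; 12 mod 7 = 5, so Monday + 5 = Saturday.

Saturday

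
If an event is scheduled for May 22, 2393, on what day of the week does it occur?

Doomsday rule: the anchor day for the 2300s is Wednesday. For year 93: 93÷12 = 7 r 9, and 9÷4 = 2, so 7+9+2 = 18.
Wednesday + 18 ≡ Sunday — that's 2393's doomsday.
In May the doomsday date is May 9.
May 22 is 13 days after May 9; 13 mod 7 = 6, so Sunday + 6 = Saturday.

Saturday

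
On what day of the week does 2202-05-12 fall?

Doomsday rule: the anchor day for the 2200s is Friday. For year 02: 2÷12 = 0 r 2, and 2÷4 = 0, so 0+2+0 = 2.
Friday + 2 ≡ Sunday — that's 2202's doomsday.
In May the doomsday date is May 9.
May 12 is 3 days after May 9; 3 mod 7 = 3, so Sunday + 3 = Wednesday.

Wednesday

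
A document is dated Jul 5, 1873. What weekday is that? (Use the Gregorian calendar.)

Doomsday rule: the anchor day for the 1800s is Friday. For year 73: 73÷12 = 6 r 1, and 1÷4 = 0, so 6+1+0 = 7.
Friday + 7 ≡ Friday — that's 1873's doomsday.
In July the doomsday date is Jul 11.
Jul 5 is 6 days before Jul 11; 6 mod 7 = 6, so Friday − 6 = Saturday.

Saturday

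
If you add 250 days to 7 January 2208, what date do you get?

September 13, 2208

Jan has 31 days: +25 → Feb 1, 2208 (225 left).
Feb has 29 days: +29 → Mar 1, 2208 (196 left).
Mar has 31 days: +31 → Apr 1, 2208 (165 left).
Apr has 30 days: +30 → May 1, 2208 (135 left).
May has 31 days: +31 → Jun 1, 2208 (104 left).
Jun has 30 days: +30 → Jul 1, 2208 (74 left).
Jul has 31 days: +31 → Aug 1, 2208 (43 left).
Aug has 31 days: +31 → Sep 1, 2208 (12 left).
+12 → Sep 13, 2208.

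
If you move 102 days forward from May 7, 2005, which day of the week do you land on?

Wednesday

May 7, 2005 is a Saturday.
102 mod 7 = 4, so 102 days after a Saturday is Saturday + 4 = Wednesday.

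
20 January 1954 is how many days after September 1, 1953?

141

Sep 1, 1953 → Oct 1, 1953: 30 days (September has 30).
Oct 1, 1953 → Nov 1, 1953: 31 days (October has 31).
Nov 1, 1953 → Dec 1, 1953: 30 days (November has 30).
Dec 1, 1953 → Jan 1, 1954: 31 days (December has 31).
Jan 1, 1954 → Jan 20, 1954: 19 days.
Total: 141 days.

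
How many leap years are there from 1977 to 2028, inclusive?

13

Multiples of 4 in [1977,2028]: 13.
Of those, multiples of 100: 1 (not leap unless ÷400).
Multiples of 400: 1.
Leap years = 13 − 1 + 1 = 13.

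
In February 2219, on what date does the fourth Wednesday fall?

February 1, 2219 is a Monday.
The first Wednesday is therefore February 3 (2 days later).
The fourth Wednesday is 3 + 3×7 = February 24.

February 24, 2219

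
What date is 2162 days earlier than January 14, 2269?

February 13, 2263

−366 (one year; includes Feb 29, 2268) → Jan 14, 2268 (1796 left).
−365 (one year) → Jan 14, 2267 (1431 left).
−365 (one year) → Jan 14, 2266 (1066 left).
−365 (one year) → Jan 14, 2265 (701 left).
−366 (one year; includes Feb 29, 2264) → Jan 14, 2264 (335 left).
−14 → Dec 31, 2263 (end of Dec, 31 days; 321 left).
−31 → Nov 30, 2263 (end of Nov, 30 days; 290 left).
−30 → Oct 31, 2263 (end of Oct, 31 days; 260 left).
−31 → Sep 30, 2263 (end of Sep, 30 days; 229 left).
−30 → Aug 31, 2263 (end of Aug, 31 days; 199 left).
−31 → Jul 31, 2263 (end of Jul, 31 days; 168 left).
−31 → Jun 30, 2263 (end of Jun, 30 days; 137 left).
−30 → May 31, 2263 (end of May, 31 days; 107 left).
−31 → Apr 30, 2263 (end of Apr, 30 days; 76 left).
−30 → Mar 31, 2263 (end of Mar, 31 days; 46 left).
−31 → Feb 28, 2263 (end of Feb, 28 days; 15 left).
−15 → Feb 13, 2263.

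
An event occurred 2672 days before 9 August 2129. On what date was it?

April 16, 2122

−365 (one year) → Aug 9, 2128 (2307 left).
−366 (one year; includes Feb 29, 2128) → Aug 9, 2127 (1941 left).
−365 (one year) → Aug 9, 2126 (1576 left).
−365 (one year) → Aug 9, 2125 (1211 left).
−365 (one year) → Aug 9, 2124 (846 left).
−366 (one year; includes Feb 29, 2124) → Aug 9, 2123 (480 left).
−365 (one year) → Aug 9, 2122 (115 left).
−9 → Jul 31, 2122 (end of Jul, 31 days; 106 left).
−31 → Jun 30, 2122 (end of Jun, 30 days; 75 left).
−30 → May 31, 2122 (end of May, 31 days; 45 left).
−31 → Apr 30, 2122 (end of Apr, 30 days; 14 left).
−14 → Apr 16, 2122.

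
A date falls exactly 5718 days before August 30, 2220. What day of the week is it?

Thursday

First find the weekday of Aug 30, 2220. Doomsday rule: the anchor day for the 2200s is Friday. For year 20: 20÷12 = 1 r 8, and 8÷4 = 2, so 1+8+2 = 11.
Friday + 11 ≡ Tuesday — that's 2220's doomsday.
In August the doomsday date is Aug 8.
Aug 30 is 22 days after Aug 8; 22 mod 7 = 1, so Tuesday + 1 = Wednesday.
5718 mod 7 = 6, so 5718 days before a Wednesday is Wednesday − 6 = Thursday.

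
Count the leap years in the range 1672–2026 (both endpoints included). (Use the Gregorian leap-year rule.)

Multiples of 4 in [1672,2026]: 89.
Of those, multiples of 100: 4 (not leap unless ÷400).
Multiples of 400: 1.
Leap years = 89 − 4 + 1 = 86.

86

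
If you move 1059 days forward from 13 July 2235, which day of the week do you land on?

First find the weekday of Jul 13, 2235. Doomsday rule: the anchor day for the 2200s is Friday. For year 35: 35÷12 = 2 r 11, and 11÷4 = 2, so 2+11+2 = 15.
Friday + 15 ≡ Saturday — that's 2235's doomsday.
In July the doomsday date is Jul 11.
Jul 13 is 2 days after Jul 11; 2 mod 7 = 2, so Saturday + 2 = Monday.
1059 mod 7 = 2, so 1059 days after a Monday is Monday + 2 = Wednesday.

Wednesday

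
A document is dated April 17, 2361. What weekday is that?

Monday

Doomsday rule: the anchor day for the 2300s is Wednesday. For year 61: 61÷12 = 5 r 1, and 1÷4 = 0, so 5+1+0 = 6.
Wednesday + 6 ≡ Tuesday — that's 2361's doomsday.
In April the doomsday date is Apr 4.
Apr 17 is 13 days after Apr 4; 13 mod 7 = 6, so Tuesday + 6 = Monday.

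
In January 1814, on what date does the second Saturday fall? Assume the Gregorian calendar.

January 1, 1814 is a Saturday.
The first Saturday is therefore January 1 (same day).
The second Saturday is 1 + 1×7 = January 8.

January 8, 1814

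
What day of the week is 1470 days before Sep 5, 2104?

First find the weekday of Sep 5, 2104. Doomsday rule: the anchor day for the 2100s is Sunday. For year 04: 4÷12 = 0 r 4, and 4÷4 = 1, so 0+4+1 = 5.
Sunday + 5 ≡ Friday — that's 2104's doomsday.
In September the doomsday date is Sep 5.
Sep 5 is the doomsday itself: Friday.
1470 mod 7 = 0, so 1470 days before a Friday is Friday − 0 = Friday.

Friday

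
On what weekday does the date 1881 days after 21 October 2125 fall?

First find the weekday of Oct 21, 2125. Doomsday rule: the anchor day for the 2100s is Sunday. For year 25: 25÷12 = 2 r 1, and 1÷4 = 0, so 2+1+0 = 3.
Sunday + 3 ≡ Wednesday — that's 2125's doomsday.
In October the doomsday date is Oct 10.
Oct 21 is 11 days after Oct 10; 11 mod 7 = 4, so Wednesday + 4 = Sunday.
1881 mod 7 = 5, so 1881 days after a Sunday is Sunday + 5 = Friday.

Friday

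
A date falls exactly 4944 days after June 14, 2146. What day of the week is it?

First find the weekday of Jun 14, 2146. Doomsday rule: the anchor day for the 2100s is Sunday. For year 46: 46÷12 = 3 r 10, and 10÷4 = 2, so 3+10+2 = 15.
Sunday + 15 ≡ Monday — that's 2146's doomsday.
In June the doomsday date is Jun 6.
Jun 14 is 8 days after Jun 6; 8 mod 7 = 1, so Monday + 1 = Tuesday.
4944 mod 7 = 2, so 4944 days after a Tuesday is Tuesday + 2 = Thursday.

Thursday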